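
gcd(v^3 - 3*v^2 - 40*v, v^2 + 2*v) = v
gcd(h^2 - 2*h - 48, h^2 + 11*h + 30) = h + 6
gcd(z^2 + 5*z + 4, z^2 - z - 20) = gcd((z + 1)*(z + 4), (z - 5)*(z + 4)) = z + 4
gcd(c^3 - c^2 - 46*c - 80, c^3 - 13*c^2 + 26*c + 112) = c^2 - 6*c - 16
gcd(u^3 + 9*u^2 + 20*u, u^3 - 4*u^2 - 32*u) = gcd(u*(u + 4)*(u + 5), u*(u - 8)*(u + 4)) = u^2 + 4*u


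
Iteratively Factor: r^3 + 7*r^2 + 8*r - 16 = (r + 4)*(r^2 + 3*r - 4) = (r + 4)^2*(r - 1)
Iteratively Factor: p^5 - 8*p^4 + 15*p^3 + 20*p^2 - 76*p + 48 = (p - 3)*(p^4 - 5*p^3 + 20*p - 16) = (p - 3)*(p - 2)*(p^3 - 3*p^2 - 6*p + 8) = (p - 4)*(p - 3)*(p - 2)*(p^2 + p - 2) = (p - 4)*(p - 3)*(p - 2)*(p - 1)*(p + 2)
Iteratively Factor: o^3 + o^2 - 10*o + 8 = (o - 1)*(o^2 + 2*o - 8) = (o - 1)*(o + 4)*(o - 2)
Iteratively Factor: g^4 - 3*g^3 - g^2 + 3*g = (g)*(g^3 - 3*g^2 - g + 3) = g*(g - 3)*(g^2 - 1) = g*(g - 3)*(g + 1)*(g - 1)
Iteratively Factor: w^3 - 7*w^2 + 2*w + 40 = (w + 2)*(w^2 - 9*w + 20) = (w - 5)*(w + 2)*(w - 4)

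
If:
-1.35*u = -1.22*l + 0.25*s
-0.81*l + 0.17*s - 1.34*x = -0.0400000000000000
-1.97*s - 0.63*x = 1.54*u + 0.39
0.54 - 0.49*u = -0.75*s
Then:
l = 0.37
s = -0.45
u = 0.42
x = -0.25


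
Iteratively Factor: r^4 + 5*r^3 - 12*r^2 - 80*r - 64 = (r + 4)*(r^3 + r^2 - 16*r - 16) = (r - 4)*(r + 4)*(r^2 + 5*r + 4) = (r - 4)*(r + 4)^2*(r + 1)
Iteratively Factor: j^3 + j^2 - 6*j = (j)*(j^2 + j - 6) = j*(j + 3)*(j - 2)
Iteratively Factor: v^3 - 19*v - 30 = (v + 2)*(v^2 - 2*v - 15) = (v + 2)*(v + 3)*(v - 5)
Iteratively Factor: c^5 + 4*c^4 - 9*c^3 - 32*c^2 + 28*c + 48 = (c - 2)*(c^4 + 6*c^3 + 3*c^2 - 26*c - 24) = (c - 2)*(c + 4)*(c^3 + 2*c^2 - 5*c - 6) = (c - 2)*(c + 1)*(c + 4)*(c^2 + c - 6) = (c - 2)*(c + 1)*(c + 3)*(c + 4)*(c - 2)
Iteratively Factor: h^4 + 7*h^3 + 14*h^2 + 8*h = (h + 4)*(h^3 + 3*h^2 + 2*h) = (h + 2)*(h + 4)*(h^2 + h) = h*(h + 2)*(h + 4)*(h + 1)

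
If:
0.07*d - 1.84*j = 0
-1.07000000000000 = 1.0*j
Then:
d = -28.13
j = -1.07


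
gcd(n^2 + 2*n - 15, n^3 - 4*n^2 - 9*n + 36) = n - 3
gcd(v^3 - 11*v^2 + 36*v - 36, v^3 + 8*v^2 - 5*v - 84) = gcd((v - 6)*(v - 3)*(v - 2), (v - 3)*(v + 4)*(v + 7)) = v - 3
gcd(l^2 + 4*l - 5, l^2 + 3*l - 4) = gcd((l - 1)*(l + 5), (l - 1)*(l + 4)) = l - 1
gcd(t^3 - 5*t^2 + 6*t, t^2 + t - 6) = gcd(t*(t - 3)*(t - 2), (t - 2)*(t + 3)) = t - 2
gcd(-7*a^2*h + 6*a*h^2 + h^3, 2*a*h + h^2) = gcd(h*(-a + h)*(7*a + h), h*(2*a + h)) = h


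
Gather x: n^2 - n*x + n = n^2 - n*x + n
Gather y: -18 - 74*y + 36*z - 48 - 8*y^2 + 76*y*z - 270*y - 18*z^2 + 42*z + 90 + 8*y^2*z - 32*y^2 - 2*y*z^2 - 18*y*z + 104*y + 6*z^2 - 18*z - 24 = y^2*(8*z - 40) + y*(-2*z^2 + 58*z - 240) - 12*z^2 + 60*z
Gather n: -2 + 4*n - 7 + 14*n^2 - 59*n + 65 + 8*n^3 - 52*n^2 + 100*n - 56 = 8*n^3 - 38*n^2 + 45*n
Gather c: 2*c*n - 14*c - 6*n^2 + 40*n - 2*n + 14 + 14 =c*(2*n - 14) - 6*n^2 + 38*n + 28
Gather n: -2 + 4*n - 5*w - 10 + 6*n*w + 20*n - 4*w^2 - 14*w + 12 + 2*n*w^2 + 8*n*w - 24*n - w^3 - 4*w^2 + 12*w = n*(2*w^2 + 14*w) - w^3 - 8*w^2 - 7*w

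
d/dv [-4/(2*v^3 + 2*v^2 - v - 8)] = 4*(6*v^2 + 4*v - 1)/(2*v^3 + 2*v^2 - v - 8)^2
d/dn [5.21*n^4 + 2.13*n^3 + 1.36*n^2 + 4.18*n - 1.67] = 20.84*n^3 + 6.39*n^2 + 2.72*n + 4.18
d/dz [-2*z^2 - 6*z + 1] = -4*z - 6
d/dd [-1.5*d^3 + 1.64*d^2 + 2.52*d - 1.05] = -4.5*d^2 + 3.28*d + 2.52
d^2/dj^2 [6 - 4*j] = 0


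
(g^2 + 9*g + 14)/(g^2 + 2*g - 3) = (g^2 + 9*g + 14)/(g^2 + 2*g - 3)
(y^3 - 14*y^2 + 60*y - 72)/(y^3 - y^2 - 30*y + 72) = (y^3 - 14*y^2 + 60*y - 72)/(y^3 - y^2 - 30*y + 72)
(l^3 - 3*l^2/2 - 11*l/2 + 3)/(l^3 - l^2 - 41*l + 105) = (l^2 + 3*l/2 - 1)/(l^2 + 2*l - 35)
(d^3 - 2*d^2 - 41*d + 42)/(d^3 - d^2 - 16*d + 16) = (d^2 - d - 42)/(d^2 - 16)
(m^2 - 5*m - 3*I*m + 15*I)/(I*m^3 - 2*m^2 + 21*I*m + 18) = I*(5 - m)/(m^2 + 5*I*m + 6)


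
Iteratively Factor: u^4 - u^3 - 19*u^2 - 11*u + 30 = (u - 5)*(u^3 + 4*u^2 + u - 6) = (u - 5)*(u + 3)*(u^2 + u - 2) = (u - 5)*(u - 1)*(u + 3)*(u + 2)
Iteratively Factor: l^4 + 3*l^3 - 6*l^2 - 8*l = (l + 4)*(l^3 - l^2 - 2*l) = l*(l + 4)*(l^2 - l - 2) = l*(l - 2)*(l + 4)*(l + 1)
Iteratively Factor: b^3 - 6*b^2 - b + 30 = (b - 5)*(b^2 - b - 6) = (b - 5)*(b + 2)*(b - 3)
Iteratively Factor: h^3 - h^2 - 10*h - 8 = (h + 2)*(h^2 - 3*h - 4) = (h + 1)*(h + 2)*(h - 4)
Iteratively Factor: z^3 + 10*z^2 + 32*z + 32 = (z + 2)*(z^2 + 8*z + 16) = (z + 2)*(z + 4)*(z + 4)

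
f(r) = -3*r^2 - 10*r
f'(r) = -6*r - 10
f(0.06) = -0.61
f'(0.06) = -10.36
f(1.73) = -26.28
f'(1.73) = -20.38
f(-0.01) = 0.10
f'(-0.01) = -9.94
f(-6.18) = -52.78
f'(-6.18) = 27.08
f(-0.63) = 5.11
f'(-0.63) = -6.22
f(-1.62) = 8.33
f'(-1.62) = -0.28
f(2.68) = -48.35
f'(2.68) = -26.08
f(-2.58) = 5.83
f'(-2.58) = 5.48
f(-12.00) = -312.00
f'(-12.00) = 62.00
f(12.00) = -552.00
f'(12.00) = -82.00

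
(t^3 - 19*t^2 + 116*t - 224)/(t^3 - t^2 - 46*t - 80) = (t^2 - 11*t + 28)/(t^2 + 7*t + 10)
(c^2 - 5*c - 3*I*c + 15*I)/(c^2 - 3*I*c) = (c - 5)/c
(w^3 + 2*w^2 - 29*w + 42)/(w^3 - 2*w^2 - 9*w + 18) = (w + 7)/(w + 3)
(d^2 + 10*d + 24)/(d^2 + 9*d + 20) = (d + 6)/(d + 5)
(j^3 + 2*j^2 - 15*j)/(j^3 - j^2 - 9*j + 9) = j*(j + 5)/(j^2 + 2*j - 3)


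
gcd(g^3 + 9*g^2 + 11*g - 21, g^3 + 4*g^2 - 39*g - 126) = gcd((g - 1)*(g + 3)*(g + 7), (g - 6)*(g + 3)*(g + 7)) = g^2 + 10*g + 21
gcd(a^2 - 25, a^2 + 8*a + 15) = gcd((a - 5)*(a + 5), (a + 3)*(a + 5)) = a + 5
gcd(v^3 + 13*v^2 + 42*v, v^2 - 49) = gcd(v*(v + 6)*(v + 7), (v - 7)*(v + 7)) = v + 7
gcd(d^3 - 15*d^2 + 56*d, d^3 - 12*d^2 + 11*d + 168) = d^2 - 15*d + 56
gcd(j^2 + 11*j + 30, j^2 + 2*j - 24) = j + 6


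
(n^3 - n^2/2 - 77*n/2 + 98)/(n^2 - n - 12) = (2*n^2 + 7*n - 49)/(2*(n + 3))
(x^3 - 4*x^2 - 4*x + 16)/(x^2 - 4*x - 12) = (x^2 - 6*x + 8)/(x - 6)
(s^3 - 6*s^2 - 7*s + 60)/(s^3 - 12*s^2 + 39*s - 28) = (s^2 - 2*s - 15)/(s^2 - 8*s + 7)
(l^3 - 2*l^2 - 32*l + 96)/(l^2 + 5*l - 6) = (l^2 - 8*l + 16)/(l - 1)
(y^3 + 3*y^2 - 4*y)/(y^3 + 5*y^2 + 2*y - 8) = y/(y + 2)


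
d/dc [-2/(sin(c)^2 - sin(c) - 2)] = 2*(2*sin(c) - 1)*cos(c)/(sin(c) + cos(c)^2 + 1)^2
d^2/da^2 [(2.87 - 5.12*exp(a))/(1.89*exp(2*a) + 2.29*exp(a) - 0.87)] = (-18.289152*exp(4*a) + 63.16758*exp(3*a) - 13.247955*exp(2*a) + 23.726555*exp(a) + 1.842573)*exp(a)/(6.751269*exp(6*a) + 24.540327*exp(5*a) + 20.410866*exp(4*a) - 10.583693*exp(3*a) - 9.395478*exp(2*a) + 5.199903*exp(a) - 0.658503)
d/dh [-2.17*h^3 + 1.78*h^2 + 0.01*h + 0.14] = -6.51*h^2 + 3.56*h + 0.01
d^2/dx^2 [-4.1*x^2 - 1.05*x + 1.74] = -8.20000000000000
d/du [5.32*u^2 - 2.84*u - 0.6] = 10.64*u - 2.84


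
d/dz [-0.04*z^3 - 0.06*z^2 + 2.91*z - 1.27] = -0.12*z^2 - 0.12*z + 2.91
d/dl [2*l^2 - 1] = 4*l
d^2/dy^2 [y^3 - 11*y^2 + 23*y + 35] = 6*y - 22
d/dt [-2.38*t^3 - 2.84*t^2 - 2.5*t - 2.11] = -7.14*t^2 - 5.68*t - 2.5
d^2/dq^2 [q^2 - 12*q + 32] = 2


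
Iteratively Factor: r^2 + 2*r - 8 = (r - 2)*(r + 4)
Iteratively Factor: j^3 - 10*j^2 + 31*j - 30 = (j - 5)*(j^2 - 5*j + 6) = (j - 5)*(j - 3)*(j - 2)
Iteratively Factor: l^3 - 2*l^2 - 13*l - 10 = (l + 2)*(l^2 - 4*l - 5) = (l - 5)*(l + 2)*(l + 1)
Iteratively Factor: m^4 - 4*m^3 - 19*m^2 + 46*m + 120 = (m + 3)*(m^3 - 7*m^2 + 2*m + 40) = (m + 2)*(m + 3)*(m^2 - 9*m + 20) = (m - 4)*(m + 2)*(m + 3)*(m - 5)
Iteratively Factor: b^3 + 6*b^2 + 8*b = (b + 2)*(b^2 + 4*b) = (b + 2)*(b + 4)*(b)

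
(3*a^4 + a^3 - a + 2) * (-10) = -30*a^4 - 10*a^3 + 10*a - 20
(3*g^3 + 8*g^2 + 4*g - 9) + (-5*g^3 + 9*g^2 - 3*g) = -2*g^3 + 17*g^2 + g - 9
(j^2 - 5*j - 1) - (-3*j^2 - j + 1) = 4*j^2 - 4*j - 2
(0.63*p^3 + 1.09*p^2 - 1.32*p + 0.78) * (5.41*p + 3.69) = 3.4083*p^4 + 8.2216*p^3 - 3.1191*p^2 - 0.651*p + 2.8782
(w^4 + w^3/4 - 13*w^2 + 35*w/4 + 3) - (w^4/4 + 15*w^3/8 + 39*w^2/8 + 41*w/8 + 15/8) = 3*w^4/4 - 13*w^3/8 - 143*w^2/8 + 29*w/8 + 9/8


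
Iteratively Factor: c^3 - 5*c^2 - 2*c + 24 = (c - 3)*(c^2 - 2*c - 8) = (c - 4)*(c - 3)*(c + 2)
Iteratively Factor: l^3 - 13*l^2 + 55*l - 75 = (l - 3)*(l^2 - 10*l + 25) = (l - 5)*(l - 3)*(l - 5)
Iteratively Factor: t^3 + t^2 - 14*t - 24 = (t - 4)*(t^2 + 5*t + 6) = (t - 4)*(t + 3)*(t + 2)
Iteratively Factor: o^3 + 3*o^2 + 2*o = (o + 2)*(o^2 + o) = o*(o + 2)*(o + 1)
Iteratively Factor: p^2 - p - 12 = (p + 3)*(p - 4)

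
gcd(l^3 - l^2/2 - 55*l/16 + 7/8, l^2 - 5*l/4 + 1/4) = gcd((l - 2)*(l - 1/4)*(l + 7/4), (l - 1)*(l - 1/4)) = l - 1/4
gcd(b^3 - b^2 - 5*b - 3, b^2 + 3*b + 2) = b + 1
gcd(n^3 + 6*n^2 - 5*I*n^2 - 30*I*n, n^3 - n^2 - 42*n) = n^2 + 6*n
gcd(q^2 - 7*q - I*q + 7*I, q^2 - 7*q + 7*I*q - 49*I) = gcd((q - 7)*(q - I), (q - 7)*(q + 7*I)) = q - 7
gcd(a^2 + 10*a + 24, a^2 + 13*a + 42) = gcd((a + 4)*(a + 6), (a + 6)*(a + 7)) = a + 6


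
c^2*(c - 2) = c^3 - 2*c^2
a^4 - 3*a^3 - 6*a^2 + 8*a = a*(a - 4)*(a - 1)*(a + 2)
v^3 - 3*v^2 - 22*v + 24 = (v - 6)*(v - 1)*(v + 4)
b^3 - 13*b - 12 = (b - 4)*(b + 1)*(b + 3)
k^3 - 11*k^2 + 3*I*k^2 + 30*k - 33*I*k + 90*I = (k - 6)*(k - 5)*(k + 3*I)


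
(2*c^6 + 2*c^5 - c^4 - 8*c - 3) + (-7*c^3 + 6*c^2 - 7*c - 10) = 2*c^6 + 2*c^5 - c^4 - 7*c^3 + 6*c^2 - 15*c - 13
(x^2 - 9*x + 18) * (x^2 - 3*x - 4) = x^4 - 12*x^3 + 41*x^2 - 18*x - 72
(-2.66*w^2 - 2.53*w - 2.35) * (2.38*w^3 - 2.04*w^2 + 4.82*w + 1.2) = -6.3308*w^5 - 0.594999999999999*w^4 - 13.253*w^3 - 10.5926*w^2 - 14.363*w - 2.82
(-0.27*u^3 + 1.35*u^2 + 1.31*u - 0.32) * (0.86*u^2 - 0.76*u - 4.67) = -0.2322*u^5 + 1.3662*u^4 + 1.3615*u^3 - 7.5753*u^2 - 5.8745*u + 1.4944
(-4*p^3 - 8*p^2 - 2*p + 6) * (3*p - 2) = -12*p^4 - 16*p^3 + 10*p^2 + 22*p - 12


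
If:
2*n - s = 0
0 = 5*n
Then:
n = 0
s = 0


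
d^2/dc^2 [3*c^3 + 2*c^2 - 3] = 18*c + 4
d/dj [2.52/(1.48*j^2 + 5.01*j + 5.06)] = (-7.4592*j - 12.6252)/(1.48*j^2 + 5.01*j + 5.06)^2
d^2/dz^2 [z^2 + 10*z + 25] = 2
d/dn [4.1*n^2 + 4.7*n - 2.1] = 8.2*n + 4.7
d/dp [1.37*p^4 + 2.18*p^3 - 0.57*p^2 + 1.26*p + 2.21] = 5.48*p^3 + 6.54*p^2 - 1.14*p + 1.26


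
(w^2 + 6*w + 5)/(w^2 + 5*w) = (w + 1)/w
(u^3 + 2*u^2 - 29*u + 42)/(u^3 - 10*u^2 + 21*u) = (u^2 + 5*u - 14)/(u*(u - 7))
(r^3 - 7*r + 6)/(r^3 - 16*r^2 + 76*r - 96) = (r^2 + 2*r - 3)/(r^2 - 14*r + 48)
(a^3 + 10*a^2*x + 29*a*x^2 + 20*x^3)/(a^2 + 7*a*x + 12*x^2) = (a^2 + 6*a*x + 5*x^2)/(a + 3*x)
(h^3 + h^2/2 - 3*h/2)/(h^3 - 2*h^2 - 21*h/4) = 2*(h - 1)/(2*h - 7)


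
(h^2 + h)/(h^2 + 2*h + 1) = h/(h + 1)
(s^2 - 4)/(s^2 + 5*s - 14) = (s + 2)/(s + 7)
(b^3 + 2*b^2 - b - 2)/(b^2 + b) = b + 1 - 2/b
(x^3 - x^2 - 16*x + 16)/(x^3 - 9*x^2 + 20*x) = (x^2 + 3*x - 4)/(x*(x - 5))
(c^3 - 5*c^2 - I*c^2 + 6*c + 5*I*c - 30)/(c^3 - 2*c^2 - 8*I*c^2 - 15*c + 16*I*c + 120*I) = (c^2 - I*c + 6)/(c^2 + c*(3 - 8*I) - 24*I)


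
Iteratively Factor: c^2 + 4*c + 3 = (c + 3)*(c + 1)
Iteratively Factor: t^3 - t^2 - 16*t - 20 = (t + 2)*(t^2 - 3*t - 10) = (t - 5)*(t + 2)*(t + 2)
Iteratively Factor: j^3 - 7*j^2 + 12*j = (j)*(j^2 - 7*j + 12) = j*(j - 4)*(j - 3)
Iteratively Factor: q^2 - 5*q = (q - 5)*(q)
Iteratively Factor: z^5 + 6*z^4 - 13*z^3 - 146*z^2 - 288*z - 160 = (z + 4)*(z^4 + 2*z^3 - 21*z^2 - 62*z - 40) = (z + 1)*(z + 4)*(z^3 + z^2 - 22*z - 40) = (z + 1)*(z + 2)*(z + 4)*(z^2 - z - 20) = (z - 5)*(z + 1)*(z + 2)*(z + 4)*(z + 4)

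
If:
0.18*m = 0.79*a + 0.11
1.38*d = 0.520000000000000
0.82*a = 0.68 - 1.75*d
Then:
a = 0.03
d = 0.38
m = 0.72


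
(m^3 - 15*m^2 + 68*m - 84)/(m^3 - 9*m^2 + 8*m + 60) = (m^2 - 9*m + 14)/(m^2 - 3*m - 10)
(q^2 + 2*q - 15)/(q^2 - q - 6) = (q + 5)/(q + 2)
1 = 1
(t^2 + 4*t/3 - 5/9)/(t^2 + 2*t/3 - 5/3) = (t - 1/3)/(t - 1)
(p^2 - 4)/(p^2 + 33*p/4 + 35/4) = 4*(p^2 - 4)/(4*p^2 + 33*p + 35)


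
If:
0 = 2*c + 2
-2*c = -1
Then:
No Solution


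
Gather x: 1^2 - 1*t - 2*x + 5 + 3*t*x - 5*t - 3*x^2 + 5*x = -6*t - 3*x^2 + x*(3*t + 3) + 6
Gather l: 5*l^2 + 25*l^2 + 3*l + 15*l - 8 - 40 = 30*l^2 + 18*l - 48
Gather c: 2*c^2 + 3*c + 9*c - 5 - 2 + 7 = 2*c^2 + 12*c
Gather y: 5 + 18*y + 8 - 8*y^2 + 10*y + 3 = -8*y^2 + 28*y + 16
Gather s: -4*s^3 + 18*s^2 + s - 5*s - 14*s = -4*s^3 + 18*s^2 - 18*s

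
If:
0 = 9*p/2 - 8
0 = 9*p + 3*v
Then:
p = 16/9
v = -16/3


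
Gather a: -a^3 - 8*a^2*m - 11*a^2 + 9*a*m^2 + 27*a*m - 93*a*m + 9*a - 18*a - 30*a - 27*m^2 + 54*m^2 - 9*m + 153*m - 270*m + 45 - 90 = -a^3 + a^2*(-8*m - 11) + a*(9*m^2 - 66*m - 39) + 27*m^2 - 126*m - 45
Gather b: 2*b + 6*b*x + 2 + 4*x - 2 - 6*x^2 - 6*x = b*(6*x + 2) - 6*x^2 - 2*x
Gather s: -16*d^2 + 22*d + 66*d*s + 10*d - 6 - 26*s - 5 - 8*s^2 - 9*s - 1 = -16*d^2 + 32*d - 8*s^2 + s*(66*d - 35) - 12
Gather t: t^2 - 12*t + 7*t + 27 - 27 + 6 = t^2 - 5*t + 6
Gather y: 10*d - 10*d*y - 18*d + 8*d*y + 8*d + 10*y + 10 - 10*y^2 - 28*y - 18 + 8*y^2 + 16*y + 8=-2*y^2 + y*(-2*d - 2)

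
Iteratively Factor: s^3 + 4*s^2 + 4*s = (s + 2)*(s^2 + 2*s) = s*(s + 2)*(s + 2)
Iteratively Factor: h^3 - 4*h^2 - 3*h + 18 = (h + 2)*(h^2 - 6*h + 9) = (h - 3)*(h + 2)*(h - 3)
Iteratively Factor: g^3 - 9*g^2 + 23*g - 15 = (g - 1)*(g^2 - 8*g + 15) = (g - 3)*(g - 1)*(g - 5)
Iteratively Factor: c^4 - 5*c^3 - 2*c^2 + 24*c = (c)*(c^3 - 5*c^2 - 2*c + 24) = c*(c - 4)*(c^2 - c - 6) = c*(c - 4)*(c + 2)*(c - 3)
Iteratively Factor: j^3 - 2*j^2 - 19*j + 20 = (j + 4)*(j^2 - 6*j + 5) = (j - 1)*(j + 4)*(j - 5)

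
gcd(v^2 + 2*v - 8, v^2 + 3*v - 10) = v - 2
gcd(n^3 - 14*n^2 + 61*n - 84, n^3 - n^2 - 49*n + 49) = n - 7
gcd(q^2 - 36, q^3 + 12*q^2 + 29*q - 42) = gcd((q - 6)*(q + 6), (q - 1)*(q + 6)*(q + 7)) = q + 6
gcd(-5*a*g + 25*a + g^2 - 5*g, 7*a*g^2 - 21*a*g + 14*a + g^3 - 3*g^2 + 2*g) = 1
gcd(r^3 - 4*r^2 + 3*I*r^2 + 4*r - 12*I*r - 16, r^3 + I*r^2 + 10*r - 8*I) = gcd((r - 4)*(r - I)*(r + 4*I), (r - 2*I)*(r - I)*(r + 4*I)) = r^2 + 3*I*r + 4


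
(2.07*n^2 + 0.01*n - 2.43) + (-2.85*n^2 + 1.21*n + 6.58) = -0.78*n^2 + 1.22*n + 4.15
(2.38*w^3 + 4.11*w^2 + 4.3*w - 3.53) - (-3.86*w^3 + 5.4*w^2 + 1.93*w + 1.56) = 6.24*w^3 - 1.29*w^2 + 2.37*w - 5.09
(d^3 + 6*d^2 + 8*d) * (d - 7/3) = d^4 + 11*d^3/3 - 6*d^2 - 56*d/3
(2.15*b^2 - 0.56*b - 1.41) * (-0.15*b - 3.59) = -0.3225*b^3 - 7.6345*b^2 + 2.2219*b + 5.0619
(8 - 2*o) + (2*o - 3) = 5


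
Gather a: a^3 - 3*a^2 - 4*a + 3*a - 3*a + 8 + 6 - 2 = a^3 - 3*a^2 - 4*a + 12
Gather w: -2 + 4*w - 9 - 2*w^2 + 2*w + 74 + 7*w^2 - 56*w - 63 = 5*w^2 - 50*w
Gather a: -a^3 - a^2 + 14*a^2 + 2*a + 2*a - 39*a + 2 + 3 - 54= -a^3 + 13*a^2 - 35*a - 49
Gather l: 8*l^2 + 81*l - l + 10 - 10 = 8*l^2 + 80*l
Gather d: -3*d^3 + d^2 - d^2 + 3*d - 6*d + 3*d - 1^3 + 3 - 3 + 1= -3*d^3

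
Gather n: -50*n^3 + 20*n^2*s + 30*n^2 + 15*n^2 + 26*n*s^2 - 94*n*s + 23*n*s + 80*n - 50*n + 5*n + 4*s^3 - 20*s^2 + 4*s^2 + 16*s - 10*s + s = -50*n^3 + n^2*(20*s + 45) + n*(26*s^2 - 71*s + 35) + 4*s^3 - 16*s^2 + 7*s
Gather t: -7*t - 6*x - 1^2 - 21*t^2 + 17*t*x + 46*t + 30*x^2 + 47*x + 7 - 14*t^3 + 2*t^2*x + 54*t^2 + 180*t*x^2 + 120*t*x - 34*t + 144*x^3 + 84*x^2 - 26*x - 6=-14*t^3 + t^2*(2*x + 33) + t*(180*x^2 + 137*x + 5) + 144*x^3 + 114*x^2 + 15*x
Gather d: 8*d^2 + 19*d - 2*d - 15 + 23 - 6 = 8*d^2 + 17*d + 2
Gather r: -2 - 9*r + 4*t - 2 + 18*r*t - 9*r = r*(18*t - 18) + 4*t - 4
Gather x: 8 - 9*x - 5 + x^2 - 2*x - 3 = x^2 - 11*x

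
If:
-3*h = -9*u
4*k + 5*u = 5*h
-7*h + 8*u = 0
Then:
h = 0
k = 0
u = 0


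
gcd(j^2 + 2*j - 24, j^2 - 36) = j + 6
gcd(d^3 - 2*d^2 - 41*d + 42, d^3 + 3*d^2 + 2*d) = 1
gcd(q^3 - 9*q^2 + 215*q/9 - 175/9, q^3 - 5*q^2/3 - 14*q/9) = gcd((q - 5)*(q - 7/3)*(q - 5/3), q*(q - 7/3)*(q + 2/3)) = q - 7/3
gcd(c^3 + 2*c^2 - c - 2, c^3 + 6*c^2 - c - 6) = c^2 - 1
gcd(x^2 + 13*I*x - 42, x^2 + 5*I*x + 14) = x + 7*I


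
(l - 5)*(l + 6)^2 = l^3 + 7*l^2 - 24*l - 180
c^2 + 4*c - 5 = (c - 1)*(c + 5)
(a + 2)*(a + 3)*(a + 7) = a^3 + 12*a^2 + 41*a + 42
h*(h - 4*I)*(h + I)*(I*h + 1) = I*h^4 + 4*h^3 + I*h^2 + 4*h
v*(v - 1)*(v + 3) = v^3 + 2*v^2 - 3*v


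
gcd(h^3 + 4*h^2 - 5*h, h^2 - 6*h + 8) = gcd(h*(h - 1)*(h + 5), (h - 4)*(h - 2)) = 1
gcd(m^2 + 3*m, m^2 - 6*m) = m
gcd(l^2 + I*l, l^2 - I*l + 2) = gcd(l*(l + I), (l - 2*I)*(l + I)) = l + I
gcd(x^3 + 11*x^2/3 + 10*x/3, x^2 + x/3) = x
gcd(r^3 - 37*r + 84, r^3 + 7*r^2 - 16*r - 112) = r^2 + 3*r - 28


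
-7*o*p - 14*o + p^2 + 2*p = (-7*o + p)*(p + 2)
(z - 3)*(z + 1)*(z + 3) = z^3 + z^2 - 9*z - 9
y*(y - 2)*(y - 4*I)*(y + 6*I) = y^4 - 2*y^3 + 2*I*y^3 + 24*y^2 - 4*I*y^2 - 48*y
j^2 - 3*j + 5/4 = (j - 5/2)*(j - 1/2)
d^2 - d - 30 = (d - 6)*(d + 5)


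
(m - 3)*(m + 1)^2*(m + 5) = m^4 + 4*m^3 - 10*m^2 - 28*m - 15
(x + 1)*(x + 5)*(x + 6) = x^3 + 12*x^2 + 41*x + 30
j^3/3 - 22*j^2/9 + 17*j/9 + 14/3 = (j/3 + 1/3)*(j - 6)*(j - 7/3)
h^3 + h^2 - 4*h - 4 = (h - 2)*(h + 1)*(h + 2)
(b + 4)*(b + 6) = b^2 + 10*b + 24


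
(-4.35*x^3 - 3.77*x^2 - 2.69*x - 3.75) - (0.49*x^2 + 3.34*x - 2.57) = -4.35*x^3 - 4.26*x^2 - 6.03*x - 1.18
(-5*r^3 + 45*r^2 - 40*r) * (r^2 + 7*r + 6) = -5*r^5 + 10*r^4 + 245*r^3 - 10*r^2 - 240*r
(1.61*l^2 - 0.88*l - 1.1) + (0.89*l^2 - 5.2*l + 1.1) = 2.5*l^2 - 6.08*l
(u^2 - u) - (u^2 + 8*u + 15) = -9*u - 15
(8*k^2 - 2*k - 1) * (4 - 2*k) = -16*k^3 + 36*k^2 - 6*k - 4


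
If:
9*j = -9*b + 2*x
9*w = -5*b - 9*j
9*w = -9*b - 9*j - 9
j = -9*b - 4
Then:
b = -9/4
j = 65/4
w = -15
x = 63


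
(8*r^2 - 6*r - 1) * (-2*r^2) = -16*r^4 + 12*r^3 + 2*r^2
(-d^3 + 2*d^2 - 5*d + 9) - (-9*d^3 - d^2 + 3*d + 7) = 8*d^3 + 3*d^2 - 8*d + 2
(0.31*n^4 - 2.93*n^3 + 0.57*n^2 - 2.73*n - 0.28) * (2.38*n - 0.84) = 0.7378*n^5 - 7.2338*n^4 + 3.8178*n^3 - 6.9762*n^2 + 1.6268*n + 0.2352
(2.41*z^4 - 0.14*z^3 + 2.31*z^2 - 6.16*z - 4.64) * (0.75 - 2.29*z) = -5.5189*z^5 + 2.1281*z^4 - 5.3949*z^3 + 15.8389*z^2 + 6.0056*z - 3.48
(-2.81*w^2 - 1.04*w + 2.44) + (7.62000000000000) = -2.81*w^2 - 1.04*w + 10.06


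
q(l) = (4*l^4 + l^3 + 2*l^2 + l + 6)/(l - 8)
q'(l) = (16*l^3 + 3*l^2 + 4*l + 1)/(l - 8) - (4*l^4 + l^3 + 2*l^2 + l + 6)/(l - 8)^2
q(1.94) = -13.11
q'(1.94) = -24.75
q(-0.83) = -0.89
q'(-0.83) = 0.96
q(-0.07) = -0.74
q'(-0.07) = -0.18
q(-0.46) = -0.71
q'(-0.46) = 0.12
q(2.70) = -48.21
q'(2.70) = -74.87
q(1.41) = -4.55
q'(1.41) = -9.41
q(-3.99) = -82.08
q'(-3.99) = 75.18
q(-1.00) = -1.11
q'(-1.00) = 1.65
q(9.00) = 27150.00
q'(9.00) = -15206.00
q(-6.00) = -360.00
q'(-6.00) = 215.07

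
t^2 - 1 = (t - 1)*(t + 1)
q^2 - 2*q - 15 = (q - 5)*(q + 3)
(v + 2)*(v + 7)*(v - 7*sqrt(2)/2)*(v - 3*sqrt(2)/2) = v^4 - 5*sqrt(2)*v^3 + 9*v^3 - 45*sqrt(2)*v^2 + 49*v^2/2 - 70*sqrt(2)*v + 189*v/2 + 147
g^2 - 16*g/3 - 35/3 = (g - 7)*(g + 5/3)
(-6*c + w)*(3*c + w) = -18*c^2 - 3*c*w + w^2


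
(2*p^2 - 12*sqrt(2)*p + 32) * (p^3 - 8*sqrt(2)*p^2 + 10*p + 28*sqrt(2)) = 2*p^5 - 28*sqrt(2)*p^4 + 244*p^3 - 320*sqrt(2)*p^2 - 352*p + 896*sqrt(2)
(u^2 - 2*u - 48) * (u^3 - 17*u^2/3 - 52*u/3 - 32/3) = u^5 - 23*u^4/3 - 54*u^3 + 296*u^2 + 2560*u/3 + 512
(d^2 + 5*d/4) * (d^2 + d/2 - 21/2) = d^4 + 7*d^3/4 - 79*d^2/8 - 105*d/8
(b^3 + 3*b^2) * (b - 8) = b^4 - 5*b^3 - 24*b^2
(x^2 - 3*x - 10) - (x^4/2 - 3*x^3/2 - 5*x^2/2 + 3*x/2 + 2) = -x^4/2 + 3*x^3/2 + 7*x^2/2 - 9*x/2 - 12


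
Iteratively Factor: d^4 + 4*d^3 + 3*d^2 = (d)*(d^3 + 4*d^2 + 3*d) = d^2*(d^2 + 4*d + 3) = d^2*(d + 1)*(d + 3)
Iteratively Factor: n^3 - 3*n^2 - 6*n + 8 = (n - 1)*(n^2 - 2*n - 8) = (n - 1)*(n + 2)*(n - 4)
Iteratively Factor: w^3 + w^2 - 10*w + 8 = (w + 4)*(w^2 - 3*w + 2) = (w - 2)*(w + 4)*(w - 1)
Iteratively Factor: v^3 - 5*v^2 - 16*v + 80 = (v + 4)*(v^2 - 9*v + 20) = (v - 4)*(v + 4)*(v - 5)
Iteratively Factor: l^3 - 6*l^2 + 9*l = (l - 3)*(l^2 - 3*l) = l*(l - 3)*(l - 3)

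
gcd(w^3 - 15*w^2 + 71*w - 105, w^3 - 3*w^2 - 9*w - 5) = w - 5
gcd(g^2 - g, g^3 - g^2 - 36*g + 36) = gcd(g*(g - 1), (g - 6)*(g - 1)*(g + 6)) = g - 1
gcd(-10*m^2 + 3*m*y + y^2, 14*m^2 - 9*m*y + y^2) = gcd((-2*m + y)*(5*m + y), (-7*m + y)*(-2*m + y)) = -2*m + y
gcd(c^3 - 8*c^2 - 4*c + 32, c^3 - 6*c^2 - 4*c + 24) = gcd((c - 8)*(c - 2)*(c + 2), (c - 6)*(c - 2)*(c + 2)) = c^2 - 4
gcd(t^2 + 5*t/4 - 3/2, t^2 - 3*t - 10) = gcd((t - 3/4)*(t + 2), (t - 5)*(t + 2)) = t + 2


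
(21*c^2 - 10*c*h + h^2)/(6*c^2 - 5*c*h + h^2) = (7*c - h)/(2*c - h)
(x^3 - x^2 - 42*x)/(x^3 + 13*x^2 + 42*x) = (x - 7)/(x + 7)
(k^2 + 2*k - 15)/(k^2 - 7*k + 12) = (k + 5)/(k - 4)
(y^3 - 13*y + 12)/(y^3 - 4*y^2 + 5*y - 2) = (y^2 + y - 12)/(y^2 - 3*y + 2)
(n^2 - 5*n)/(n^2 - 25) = n/(n + 5)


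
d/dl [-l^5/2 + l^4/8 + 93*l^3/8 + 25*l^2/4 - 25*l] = -5*l^4/2 + l^3/2 + 279*l^2/8 + 25*l/2 - 25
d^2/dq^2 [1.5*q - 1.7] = 0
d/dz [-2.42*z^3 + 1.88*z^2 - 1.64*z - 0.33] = -7.26*z^2 + 3.76*z - 1.64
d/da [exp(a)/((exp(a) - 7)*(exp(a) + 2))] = (-exp(2*a) - 14)*exp(a)/(exp(4*a) - 10*exp(3*a) - 3*exp(2*a) + 140*exp(a) + 196)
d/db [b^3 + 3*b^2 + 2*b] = 3*b^2 + 6*b + 2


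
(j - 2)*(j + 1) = j^2 - j - 2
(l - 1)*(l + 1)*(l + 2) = l^3 + 2*l^2 - l - 2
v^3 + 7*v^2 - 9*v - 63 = (v - 3)*(v + 3)*(v + 7)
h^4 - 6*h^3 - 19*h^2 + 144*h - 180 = (h - 6)*(h - 3)*(h - 2)*(h + 5)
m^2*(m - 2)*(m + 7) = m^4 + 5*m^3 - 14*m^2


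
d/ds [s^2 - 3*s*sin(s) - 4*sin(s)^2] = -3*s*cos(s) + 2*s - 3*sin(s) - 4*sin(2*s)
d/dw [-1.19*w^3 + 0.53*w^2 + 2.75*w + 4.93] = -3.57*w^2 + 1.06*w + 2.75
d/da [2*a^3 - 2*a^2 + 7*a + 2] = 6*a^2 - 4*a + 7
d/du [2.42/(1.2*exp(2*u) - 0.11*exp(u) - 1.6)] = (0.2662 - 5.808*exp(u))*exp(u)/(-1.2*exp(2*u) + 0.11*exp(u) + 1.6)^2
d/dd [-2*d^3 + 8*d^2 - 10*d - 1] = -6*d^2 + 16*d - 10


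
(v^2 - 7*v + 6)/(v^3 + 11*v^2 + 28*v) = (v^2 - 7*v + 6)/(v*(v^2 + 11*v + 28))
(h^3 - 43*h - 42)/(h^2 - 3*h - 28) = (h^2 + 7*h + 6)/(h + 4)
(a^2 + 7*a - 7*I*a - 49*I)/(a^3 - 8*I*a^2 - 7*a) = (a + 7)/(a*(a - I))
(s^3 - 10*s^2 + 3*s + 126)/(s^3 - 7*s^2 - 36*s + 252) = (s + 3)/(s + 6)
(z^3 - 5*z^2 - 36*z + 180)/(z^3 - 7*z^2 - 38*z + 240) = (z - 6)/(z - 8)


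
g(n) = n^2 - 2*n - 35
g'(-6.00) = -14.00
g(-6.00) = 13.00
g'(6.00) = 10.00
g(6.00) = -11.00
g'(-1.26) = -4.52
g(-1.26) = -30.89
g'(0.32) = -1.36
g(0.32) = -35.54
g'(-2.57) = -7.14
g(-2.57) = -23.26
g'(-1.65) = -5.30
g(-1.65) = -28.98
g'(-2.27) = -6.54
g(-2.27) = -25.31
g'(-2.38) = -6.76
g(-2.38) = -24.58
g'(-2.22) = -6.44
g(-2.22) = -25.63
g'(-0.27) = -2.54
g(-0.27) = -34.39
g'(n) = 2*n - 2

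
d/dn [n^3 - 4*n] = 3*n^2 - 4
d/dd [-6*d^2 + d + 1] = 1 - 12*d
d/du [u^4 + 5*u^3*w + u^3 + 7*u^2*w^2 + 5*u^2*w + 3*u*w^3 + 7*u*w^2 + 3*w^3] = 4*u^3 + 15*u^2*w + 3*u^2 + 14*u*w^2 + 10*u*w + 3*w^3 + 7*w^2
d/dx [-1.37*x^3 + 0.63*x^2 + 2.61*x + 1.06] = -4.11*x^2 + 1.26*x + 2.61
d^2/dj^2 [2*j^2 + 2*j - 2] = 4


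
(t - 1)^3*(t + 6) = t^4 + 3*t^3 - 15*t^2 + 17*t - 6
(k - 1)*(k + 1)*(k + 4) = k^3 + 4*k^2 - k - 4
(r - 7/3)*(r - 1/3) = r^2 - 8*r/3 + 7/9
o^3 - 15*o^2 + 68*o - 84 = (o - 7)*(o - 6)*(o - 2)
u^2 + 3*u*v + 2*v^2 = (u + v)*(u + 2*v)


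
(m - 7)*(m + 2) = m^2 - 5*m - 14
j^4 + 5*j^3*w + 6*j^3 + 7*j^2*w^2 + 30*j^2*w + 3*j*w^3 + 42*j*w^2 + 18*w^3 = (j + 6)*(j + w)^2*(j + 3*w)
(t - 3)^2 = t^2 - 6*t + 9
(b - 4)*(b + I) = b^2 - 4*b + I*b - 4*I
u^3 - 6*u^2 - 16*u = u*(u - 8)*(u + 2)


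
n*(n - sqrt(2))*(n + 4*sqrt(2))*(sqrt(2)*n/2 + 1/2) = sqrt(2)*n^4/2 + 7*n^3/2 - 5*sqrt(2)*n^2/2 - 4*n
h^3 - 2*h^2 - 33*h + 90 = (h - 5)*(h - 3)*(h + 6)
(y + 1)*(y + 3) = y^2 + 4*y + 3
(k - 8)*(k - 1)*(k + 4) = k^3 - 5*k^2 - 28*k + 32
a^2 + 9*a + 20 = (a + 4)*(a + 5)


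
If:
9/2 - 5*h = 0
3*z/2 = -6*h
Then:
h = 9/10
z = -18/5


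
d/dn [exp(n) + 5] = exp(n)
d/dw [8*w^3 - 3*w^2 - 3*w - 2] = 24*w^2 - 6*w - 3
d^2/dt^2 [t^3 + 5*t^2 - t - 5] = 6*t + 10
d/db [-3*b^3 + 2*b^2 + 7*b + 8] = -9*b^2 + 4*b + 7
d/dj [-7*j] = -7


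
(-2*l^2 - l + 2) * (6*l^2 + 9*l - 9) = -12*l^4 - 24*l^3 + 21*l^2 + 27*l - 18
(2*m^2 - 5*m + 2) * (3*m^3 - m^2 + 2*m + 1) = 6*m^5 - 17*m^4 + 15*m^3 - 10*m^2 - m + 2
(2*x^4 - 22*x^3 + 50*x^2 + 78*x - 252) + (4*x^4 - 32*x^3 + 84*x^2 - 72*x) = 6*x^4 - 54*x^3 + 134*x^2 + 6*x - 252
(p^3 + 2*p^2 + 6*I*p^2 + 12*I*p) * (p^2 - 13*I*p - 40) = p^5 + 2*p^4 - 7*I*p^4 + 38*p^3 - 14*I*p^3 + 76*p^2 - 240*I*p^2 - 480*I*p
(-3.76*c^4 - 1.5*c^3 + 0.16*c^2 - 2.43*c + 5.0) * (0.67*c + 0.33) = -2.5192*c^5 - 2.2458*c^4 - 0.3878*c^3 - 1.5753*c^2 + 2.5481*c + 1.65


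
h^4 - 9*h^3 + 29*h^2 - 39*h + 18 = (h - 3)^2*(h - 2)*(h - 1)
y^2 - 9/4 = (y - 3/2)*(y + 3/2)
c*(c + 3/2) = c^2 + 3*c/2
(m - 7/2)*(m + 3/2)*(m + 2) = m^3 - 37*m/4 - 21/2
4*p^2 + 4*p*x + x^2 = (2*p + x)^2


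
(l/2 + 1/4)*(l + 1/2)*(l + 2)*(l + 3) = l^4/2 + 3*l^3 + 45*l^2/8 + 29*l/8 + 3/4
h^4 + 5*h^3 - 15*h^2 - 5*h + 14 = (h - 2)*(h - 1)*(h + 1)*(h + 7)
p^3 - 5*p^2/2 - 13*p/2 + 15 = (p - 3)*(p - 2)*(p + 5/2)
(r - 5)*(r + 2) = r^2 - 3*r - 10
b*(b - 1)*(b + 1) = b^3 - b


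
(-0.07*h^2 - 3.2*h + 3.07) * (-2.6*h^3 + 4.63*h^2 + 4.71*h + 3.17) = 0.182*h^5 + 7.9959*h^4 - 23.1277*h^3 - 1.0798*h^2 + 4.3157*h + 9.7319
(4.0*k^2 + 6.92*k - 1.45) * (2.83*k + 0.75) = 11.32*k^3 + 22.5836*k^2 + 1.0865*k - 1.0875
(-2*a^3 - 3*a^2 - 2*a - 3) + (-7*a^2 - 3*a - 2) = -2*a^3 - 10*a^2 - 5*a - 5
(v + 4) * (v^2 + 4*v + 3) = v^3 + 8*v^2 + 19*v + 12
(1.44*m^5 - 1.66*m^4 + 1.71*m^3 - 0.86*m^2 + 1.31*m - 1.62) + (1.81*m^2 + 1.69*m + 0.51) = 1.44*m^5 - 1.66*m^4 + 1.71*m^3 + 0.95*m^2 + 3.0*m - 1.11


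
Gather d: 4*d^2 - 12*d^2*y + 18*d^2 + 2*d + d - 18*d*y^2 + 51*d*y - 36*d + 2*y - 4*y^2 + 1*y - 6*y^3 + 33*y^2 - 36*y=d^2*(22 - 12*y) + d*(-18*y^2 + 51*y - 33) - 6*y^3 + 29*y^2 - 33*y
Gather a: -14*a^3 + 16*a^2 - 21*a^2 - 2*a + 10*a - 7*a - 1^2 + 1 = -14*a^3 - 5*a^2 + a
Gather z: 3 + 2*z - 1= 2*z + 2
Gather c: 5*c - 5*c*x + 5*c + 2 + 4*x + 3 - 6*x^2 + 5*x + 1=c*(10 - 5*x) - 6*x^2 + 9*x + 6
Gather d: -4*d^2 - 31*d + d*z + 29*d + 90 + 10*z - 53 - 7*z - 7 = -4*d^2 + d*(z - 2) + 3*z + 30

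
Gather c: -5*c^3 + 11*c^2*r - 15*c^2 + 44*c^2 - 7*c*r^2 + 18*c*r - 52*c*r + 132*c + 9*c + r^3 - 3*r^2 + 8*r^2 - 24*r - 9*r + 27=-5*c^3 + c^2*(11*r + 29) + c*(-7*r^2 - 34*r + 141) + r^3 + 5*r^2 - 33*r + 27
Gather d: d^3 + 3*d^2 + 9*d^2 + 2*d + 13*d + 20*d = d^3 + 12*d^2 + 35*d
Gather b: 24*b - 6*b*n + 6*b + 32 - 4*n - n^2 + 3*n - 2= b*(30 - 6*n) - n^2 - n + 30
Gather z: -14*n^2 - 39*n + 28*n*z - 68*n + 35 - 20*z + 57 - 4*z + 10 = -14*n^2 - 107*n + z*(28*n - 24) + 102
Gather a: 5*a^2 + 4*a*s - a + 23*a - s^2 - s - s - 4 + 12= 5*a^2 + a*(4*s + 22) - s^2 - 2*s + 8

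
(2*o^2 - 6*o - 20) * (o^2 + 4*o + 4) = 2*o^4 + 2*o^3 - 36*o^2 - 104*o - 80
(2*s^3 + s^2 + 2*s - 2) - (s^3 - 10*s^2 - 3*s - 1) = s^3 + 11*s^2 + 5*s - 1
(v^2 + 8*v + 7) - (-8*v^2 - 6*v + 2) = 9*v^2 + 14*v + 5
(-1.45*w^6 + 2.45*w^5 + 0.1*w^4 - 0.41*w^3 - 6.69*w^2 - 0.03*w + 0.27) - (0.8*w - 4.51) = -1.45*w^6 + 2.45*w^5 + 0.1*w^4 - 0.41*w^3 - 6.69*w^2 - 0.83*w + 4.78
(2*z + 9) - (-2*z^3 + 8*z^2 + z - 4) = 2*z^3 - 8*z^2 + z + 13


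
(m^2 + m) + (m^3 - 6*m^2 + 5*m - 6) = m^3 - 5*m^2 + 6*m - 6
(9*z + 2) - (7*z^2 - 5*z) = -7*z^2 + 14*z + 2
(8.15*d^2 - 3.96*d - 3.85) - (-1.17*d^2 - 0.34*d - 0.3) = 9.32*d^2 - 3.62*d - 3.55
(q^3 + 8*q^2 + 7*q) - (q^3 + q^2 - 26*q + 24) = 7*q^2 + 33*q - 24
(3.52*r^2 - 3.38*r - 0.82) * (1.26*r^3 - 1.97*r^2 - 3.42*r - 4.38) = 4.4352*r^5 - 11.1932*r^4 - 6.413*r^3 - 2.2426*r^2 + 17.6088*r + 3.5916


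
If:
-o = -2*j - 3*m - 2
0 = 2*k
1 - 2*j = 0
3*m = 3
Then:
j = 1/2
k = 0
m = 1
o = 6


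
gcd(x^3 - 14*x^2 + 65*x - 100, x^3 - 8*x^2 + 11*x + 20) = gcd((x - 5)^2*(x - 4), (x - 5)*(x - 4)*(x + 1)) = x^2 - 9*x + 20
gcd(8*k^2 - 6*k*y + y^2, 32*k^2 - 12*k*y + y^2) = -4*k + y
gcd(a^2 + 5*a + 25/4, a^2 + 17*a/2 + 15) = a + 5/2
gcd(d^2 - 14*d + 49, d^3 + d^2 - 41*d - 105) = d - 7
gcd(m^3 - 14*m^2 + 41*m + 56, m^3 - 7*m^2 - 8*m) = m^2 - 7*m - 8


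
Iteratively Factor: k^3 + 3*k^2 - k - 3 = (k + 1)*(k^2 + 2*k - 3) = (k + 1)*(k + 3)*(k - 1)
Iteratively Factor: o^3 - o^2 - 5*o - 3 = (o + 1)*(o^2 - 2*o - 3) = (o - 3)*(o + 1)*(o + 1)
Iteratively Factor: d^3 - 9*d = (d)*(d^2 - 9) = d*(d - 3)*(d + 3)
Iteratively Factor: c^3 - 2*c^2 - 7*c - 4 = (c - 4)*(c^2 + 2*c + 1) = (c - 4)*(c + 1)*(c + 1)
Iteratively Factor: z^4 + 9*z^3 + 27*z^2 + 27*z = (z)*(z^3 + 9*z^2 + 27*z + 27) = z*(z + 3)*(z^2 + 6*z + 9) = z*(z + 3)^2*(z + 3)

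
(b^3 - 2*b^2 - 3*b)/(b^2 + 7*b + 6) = b*(b - 3)/(b + 6)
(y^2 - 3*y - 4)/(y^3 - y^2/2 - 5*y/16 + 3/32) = 32*(y^2 - 3*y - 4)/(32*y^3 - 16*y^2 - 10*y + 3)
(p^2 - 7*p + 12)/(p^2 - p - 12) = (p - 3)/(p + 3)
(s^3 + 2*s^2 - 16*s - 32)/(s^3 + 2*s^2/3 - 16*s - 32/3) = 3*(s + 2)/(3*s + 2)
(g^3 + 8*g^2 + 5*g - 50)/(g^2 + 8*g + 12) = (g^3 + 8*g^2 + 5*g - 50)/(g^2 + 8*g + 12)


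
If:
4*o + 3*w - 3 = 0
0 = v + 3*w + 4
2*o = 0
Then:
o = 0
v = -7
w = 1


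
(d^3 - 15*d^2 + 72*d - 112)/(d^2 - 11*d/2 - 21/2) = 2*(d^2 - 8*d + 16)/(2*d + 3)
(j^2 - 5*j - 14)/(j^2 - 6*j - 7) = (j + 2)/(j + 1)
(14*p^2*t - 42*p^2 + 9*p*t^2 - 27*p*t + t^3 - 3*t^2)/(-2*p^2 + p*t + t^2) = (-7*p*t + 21*p - t^2 + 3*t)/(p - t)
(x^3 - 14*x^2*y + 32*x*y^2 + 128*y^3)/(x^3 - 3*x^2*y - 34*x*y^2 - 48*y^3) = (x - 8*y)/(x + 3*y)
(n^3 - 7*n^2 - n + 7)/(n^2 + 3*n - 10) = (n^3 - 7*n^2 - n + 7)/(n^2 + 3*n - 10)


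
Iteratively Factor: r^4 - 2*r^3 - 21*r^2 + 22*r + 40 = (r + 1)*(r^3 - 3*r^2 - 18*r + 40) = (r - 2)*(r + 1)*(r^2 - r - 20) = (r - 2)*(r + 1)*(r + 4)*(r - 5)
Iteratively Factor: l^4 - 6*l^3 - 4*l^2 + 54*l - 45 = (l + 3)*(l^3 - 9*l^2 + 23*l - 15) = (l - 1)*(l + 3)*(l^2 - 8*l + 15) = (l - 3)*(l - 1)*(l + 3)*(l - 5)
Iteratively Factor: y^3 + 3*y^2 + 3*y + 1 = (y + 1)*(y^2 + 2*y + 1) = (y + 1)^2*(y + 1)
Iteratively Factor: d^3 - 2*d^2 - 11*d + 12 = (d - 1)*(d^2 - d - 12) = (d - 1)*(d + 3)*(d - 4)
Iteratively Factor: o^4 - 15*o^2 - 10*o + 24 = (o - 4)*(o^3 + 4*o^2 + o - 6) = (o - 4)*(o + 2)*(o^2 + 2*o - 3) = (o - 4)*(o + 2)*(o + 3)*(o - 1)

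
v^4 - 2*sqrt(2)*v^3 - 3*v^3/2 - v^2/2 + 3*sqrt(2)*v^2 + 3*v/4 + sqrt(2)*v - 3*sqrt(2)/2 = (v - 3/2)*(v - 2*sqrt(2))*(v - sqrt(2)/2)*(v + sqrt(2)/2)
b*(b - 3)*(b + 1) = b^3 - 2*b^2 - 3*b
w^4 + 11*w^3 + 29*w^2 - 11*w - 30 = (w - 1)*(w + 1)*(w + 5)*(w + 6)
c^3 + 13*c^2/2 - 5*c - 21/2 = (c - 3/2)*(c + 1)*(c + 7)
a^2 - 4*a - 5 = (a - 5)*(a + 1)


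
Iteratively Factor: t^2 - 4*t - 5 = (t + 1)*(t - 5)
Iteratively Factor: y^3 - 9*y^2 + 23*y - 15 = (y - 5)*(y^2 - 4*y + 3) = (y - 5)*(y - 1)*(y - 3)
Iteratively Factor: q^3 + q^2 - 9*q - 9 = (q + 3)*(q^2 - 2*q - 3) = (q + 1)*(q + 3)*(q - 3)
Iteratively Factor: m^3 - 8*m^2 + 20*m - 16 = (m - 2)*(m^2 - 6*m + 8) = (m - 2)^2*(m - 4)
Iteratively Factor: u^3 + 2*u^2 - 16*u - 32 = (u - 4)*(u^2 + 6*u + 8) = (u - 4)*(u + 2)*(u + 4)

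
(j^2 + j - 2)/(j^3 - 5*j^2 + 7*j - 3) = (j + 2)/(j^2 - 4*j + 3)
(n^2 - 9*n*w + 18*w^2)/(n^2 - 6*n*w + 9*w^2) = (-n + 6*w)/(-n + 3*w)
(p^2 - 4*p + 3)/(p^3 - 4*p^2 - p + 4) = (p - 3)/(p^2 - 3*p - 4)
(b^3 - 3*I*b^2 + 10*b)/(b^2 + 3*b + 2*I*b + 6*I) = b*(b - 5*I)/(b + 3)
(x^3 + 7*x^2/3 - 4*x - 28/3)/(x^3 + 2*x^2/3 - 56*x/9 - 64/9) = 3*(3*x^2 + x - 14)/(9*x^2 - 12*x - 32)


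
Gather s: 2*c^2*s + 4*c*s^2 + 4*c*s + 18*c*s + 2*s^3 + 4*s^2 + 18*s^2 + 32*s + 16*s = 2*s^3 + s^2*(4*c + 22) + s*(2*c^2 + 22*c + 48)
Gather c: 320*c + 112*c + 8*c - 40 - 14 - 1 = 440*c - 55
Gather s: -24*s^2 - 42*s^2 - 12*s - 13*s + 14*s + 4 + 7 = -66*s^2 - 11*s + 11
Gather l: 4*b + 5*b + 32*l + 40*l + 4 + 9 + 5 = 9*b + 72*l + 18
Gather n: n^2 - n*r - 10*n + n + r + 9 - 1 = n^2 + n*(-r - 9) + r + 8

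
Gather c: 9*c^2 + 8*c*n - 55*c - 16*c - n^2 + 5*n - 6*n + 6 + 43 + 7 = 9*c^2 + c*(8*n - 71) - n^2 - n + 56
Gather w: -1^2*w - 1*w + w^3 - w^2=w^3 - w^2 - 2*w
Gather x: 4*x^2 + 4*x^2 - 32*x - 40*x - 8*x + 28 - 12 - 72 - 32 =8*x^2 - 80*x - 88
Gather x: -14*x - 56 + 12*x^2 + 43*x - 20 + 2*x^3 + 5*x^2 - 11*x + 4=2*x^3 + 17*x^2 + 18*x - 72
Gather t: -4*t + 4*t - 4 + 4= 0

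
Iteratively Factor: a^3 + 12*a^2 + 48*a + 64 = (a + 4)*(a^2 + 8*a + 16) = (a + 4)^2*(a + 4)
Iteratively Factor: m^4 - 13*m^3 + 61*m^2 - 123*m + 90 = (m - 5)*(m^3 - 8*m^2 + 21*m - 18) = (m - 5)*(m - 3)*(m^2 - 5*m + 6) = (m - 5)*(m - 3)^2*(m - 2)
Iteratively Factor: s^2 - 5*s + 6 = (s - 3)*(s - 2)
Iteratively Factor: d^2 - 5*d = (d - 5)*(d)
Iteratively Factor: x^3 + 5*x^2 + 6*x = (x + 3)*(x^2 + 2*x) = (x + 2)*(x + 3)*(x)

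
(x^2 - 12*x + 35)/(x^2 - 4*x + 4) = (x^2 - 12*x + 35)/(x^2 - 4*x + 4)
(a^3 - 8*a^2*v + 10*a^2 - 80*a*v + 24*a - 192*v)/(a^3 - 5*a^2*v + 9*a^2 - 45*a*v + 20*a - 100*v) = (-a^2 + 8*a*v - 6*a + 48*v)/(-a^2 + 5*a*v - 5*a + 25*v)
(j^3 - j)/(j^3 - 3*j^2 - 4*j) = (j - 1)/(j - 4)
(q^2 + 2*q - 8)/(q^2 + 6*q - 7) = (q^2 + 2*q - 8)/(q^2 + 6*q - 7)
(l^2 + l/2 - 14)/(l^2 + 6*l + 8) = (l - 7/2)/(l + 2)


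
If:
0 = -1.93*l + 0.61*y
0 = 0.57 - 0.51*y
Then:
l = 0.35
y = 1.12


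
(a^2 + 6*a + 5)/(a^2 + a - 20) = (a + 1)/(a - 4)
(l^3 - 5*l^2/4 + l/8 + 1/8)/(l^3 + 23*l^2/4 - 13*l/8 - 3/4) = (l - 1)/(l + 6)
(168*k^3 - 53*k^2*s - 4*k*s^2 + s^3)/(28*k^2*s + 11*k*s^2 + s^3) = (24*k^2 - 11*k*s + s^2)/(s*(4*k + s))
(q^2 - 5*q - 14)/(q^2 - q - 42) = (q + 2)/(q + 6)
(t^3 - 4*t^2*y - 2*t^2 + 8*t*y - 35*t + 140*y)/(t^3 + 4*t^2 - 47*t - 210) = (t - 4*y)/(t + 6)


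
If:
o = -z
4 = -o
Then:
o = -4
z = 4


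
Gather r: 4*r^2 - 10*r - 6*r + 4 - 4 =4*r^2 - 16*r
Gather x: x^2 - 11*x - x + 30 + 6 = x^2 - 12*x + 36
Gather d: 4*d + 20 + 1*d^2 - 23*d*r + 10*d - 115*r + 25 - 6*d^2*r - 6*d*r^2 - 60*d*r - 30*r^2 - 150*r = d^2*(1 - 6*r) + d*(-6*r^2 - 83*r + 14) - 30*r^2 - 265*r + 45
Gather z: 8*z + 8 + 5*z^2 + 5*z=5*z^2 + 13*z + 8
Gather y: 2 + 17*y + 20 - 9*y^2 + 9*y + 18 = -9*y^2 + 26*y + 40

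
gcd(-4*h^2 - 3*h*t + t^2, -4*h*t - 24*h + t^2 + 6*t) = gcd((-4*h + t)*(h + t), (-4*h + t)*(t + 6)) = -4*h + t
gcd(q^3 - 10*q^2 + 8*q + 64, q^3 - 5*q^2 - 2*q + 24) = q^2 - 2*q - 8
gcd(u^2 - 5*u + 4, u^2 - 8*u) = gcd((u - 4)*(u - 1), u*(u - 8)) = 1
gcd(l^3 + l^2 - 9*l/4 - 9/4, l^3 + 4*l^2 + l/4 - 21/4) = l + 3/2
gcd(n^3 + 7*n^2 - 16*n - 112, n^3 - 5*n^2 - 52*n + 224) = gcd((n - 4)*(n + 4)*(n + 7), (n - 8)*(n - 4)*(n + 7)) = n^2 + 3*n - 28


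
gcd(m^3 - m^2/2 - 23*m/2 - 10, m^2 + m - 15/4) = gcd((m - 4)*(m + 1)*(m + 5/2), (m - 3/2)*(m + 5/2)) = m + 5/2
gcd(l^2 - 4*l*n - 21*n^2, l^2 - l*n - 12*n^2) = l + 3*n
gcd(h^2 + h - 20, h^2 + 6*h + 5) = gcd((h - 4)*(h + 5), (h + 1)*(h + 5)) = h + 5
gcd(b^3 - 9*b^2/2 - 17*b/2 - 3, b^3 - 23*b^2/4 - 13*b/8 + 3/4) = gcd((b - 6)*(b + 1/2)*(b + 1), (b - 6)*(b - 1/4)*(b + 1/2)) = b^2 - 11*b/2 - 3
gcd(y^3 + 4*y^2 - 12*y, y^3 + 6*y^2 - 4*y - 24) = y^2 + 4*y - 12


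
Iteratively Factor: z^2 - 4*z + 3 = (z - 3)*(z - 1)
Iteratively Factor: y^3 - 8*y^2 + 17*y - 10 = (y - 2)*(y^2 - 6*y + 5) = (y - 5)*(y - 2)*(y - 1)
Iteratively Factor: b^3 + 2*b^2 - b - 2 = (b + 2)*(b^2 - 1) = (b + 1)*(b + 2)*(b - 1)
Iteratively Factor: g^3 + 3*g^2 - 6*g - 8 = (g + 1)*(g^2 + 2*g - 8) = (g - 2)*(g + 1)*(g + 4)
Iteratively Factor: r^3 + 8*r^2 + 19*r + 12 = (r + 1)*(r^2 + 7*r + 12) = (r + 1)*(r + 3)*(r + 4)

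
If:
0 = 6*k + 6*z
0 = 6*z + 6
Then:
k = 1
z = -1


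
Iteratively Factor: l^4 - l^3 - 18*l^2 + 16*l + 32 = (l - 2)*(l^3 + l^2 - 16*l - 16) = (l - 2)*(l + 1)*(l^2 - 16) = (l - 4)*(l - 2)*(l + 1)*(l + 4)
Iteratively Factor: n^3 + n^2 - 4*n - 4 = (n - 2)*(n^2 + 3*n + 2) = (n - 2)*(n + 1)*(n + 2)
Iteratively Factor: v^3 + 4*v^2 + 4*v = (v)*(v^2 + 4*v + 4) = v*(v + 2)*(v + 2)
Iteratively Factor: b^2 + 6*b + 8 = (b + 4)*(b + 2)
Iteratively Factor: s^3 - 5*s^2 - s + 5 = (s - 1)*(s^2 - 4*s - 5) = (s - 5)*(s - 1)*(s + 1)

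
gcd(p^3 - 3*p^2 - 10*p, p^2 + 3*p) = p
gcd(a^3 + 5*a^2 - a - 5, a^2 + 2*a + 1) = a + 1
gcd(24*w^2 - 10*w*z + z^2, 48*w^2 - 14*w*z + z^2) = -6*w + z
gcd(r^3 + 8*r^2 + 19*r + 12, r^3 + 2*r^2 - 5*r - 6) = r^2 + 4*r + 3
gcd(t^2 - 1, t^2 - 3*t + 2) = t - 1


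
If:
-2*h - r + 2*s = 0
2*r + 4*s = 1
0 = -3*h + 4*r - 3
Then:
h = -2/7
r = 15/28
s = -1/56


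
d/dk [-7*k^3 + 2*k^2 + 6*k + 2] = -21*k^2 + 4*k + 6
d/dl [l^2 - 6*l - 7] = 2*l - 6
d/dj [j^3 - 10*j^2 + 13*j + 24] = 3*j^2 - 20*j + 13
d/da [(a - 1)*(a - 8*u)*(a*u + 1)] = u*(a - 1)*(a - 8*u) + (a - 1)*(a*u + 1) + (a - 8*u)*(a*u + 1)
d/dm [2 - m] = -1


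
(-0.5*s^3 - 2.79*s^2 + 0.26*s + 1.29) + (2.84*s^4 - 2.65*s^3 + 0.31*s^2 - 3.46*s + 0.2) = 2.84*s^4 - 3.15*s^3 - 2.48*s^2 - 3.2*s + 1.49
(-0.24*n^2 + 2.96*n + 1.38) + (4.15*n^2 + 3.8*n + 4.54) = 3.91*n^2 + 6.76*n + 5.92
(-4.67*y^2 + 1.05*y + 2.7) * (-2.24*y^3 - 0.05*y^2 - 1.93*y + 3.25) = 10.4608*y^5 - 2.1185*y^4 + 2.9126*y^3 - 17.339*y^2 - 1.7985*y + 8.775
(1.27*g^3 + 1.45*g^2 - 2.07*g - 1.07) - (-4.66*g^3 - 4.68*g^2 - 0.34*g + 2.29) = 5.93*g^3 + 6.13*g^2 - 1.73*g - 3.36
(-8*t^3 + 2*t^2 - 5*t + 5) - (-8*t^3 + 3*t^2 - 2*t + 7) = -t^2 - 3*t - 2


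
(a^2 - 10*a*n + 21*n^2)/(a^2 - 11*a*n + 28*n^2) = (a - 3*n)/(a - 4*n)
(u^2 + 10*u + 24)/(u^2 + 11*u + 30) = (u + 4)/(u + 5)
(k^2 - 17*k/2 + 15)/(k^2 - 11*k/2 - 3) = (2*k - 5)/(2*k + 1)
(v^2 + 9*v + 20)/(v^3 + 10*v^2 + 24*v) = (v + 5)/(v*(v + 6))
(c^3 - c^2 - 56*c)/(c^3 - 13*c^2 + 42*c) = (c^2 - c - 56)/(c^2 - 13*c + 42)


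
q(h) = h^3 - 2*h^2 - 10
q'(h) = 3*h^2 - 4*h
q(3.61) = 10.98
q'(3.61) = 24.66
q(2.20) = -9.03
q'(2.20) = 5.72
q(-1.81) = -22.48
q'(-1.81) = 17.07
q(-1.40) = -16.66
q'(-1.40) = 11.48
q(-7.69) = -583.03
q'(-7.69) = 208.17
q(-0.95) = -12.66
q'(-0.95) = 6.51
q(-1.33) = -15.89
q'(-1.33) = 10.63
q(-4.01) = -106.64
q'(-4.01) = 64.28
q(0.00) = -10.00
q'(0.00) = 0.00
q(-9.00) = -901.00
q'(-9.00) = 279.00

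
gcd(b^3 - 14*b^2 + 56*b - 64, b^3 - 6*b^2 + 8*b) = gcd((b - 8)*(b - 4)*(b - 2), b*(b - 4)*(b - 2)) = b^2 - 6*b + 8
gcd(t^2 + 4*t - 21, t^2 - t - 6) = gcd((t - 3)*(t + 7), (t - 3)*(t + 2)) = t - 3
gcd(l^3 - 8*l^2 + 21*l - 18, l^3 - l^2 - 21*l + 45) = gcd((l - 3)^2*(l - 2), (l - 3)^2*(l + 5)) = l^2 - 6*l + 9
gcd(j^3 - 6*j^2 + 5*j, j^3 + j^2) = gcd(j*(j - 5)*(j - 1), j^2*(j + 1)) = j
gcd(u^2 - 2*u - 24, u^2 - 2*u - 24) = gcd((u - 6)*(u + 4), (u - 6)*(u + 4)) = u^2 - 2*u - 24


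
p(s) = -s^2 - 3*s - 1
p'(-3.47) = 3.94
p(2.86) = -17.76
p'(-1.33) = -0.34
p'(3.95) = -10.90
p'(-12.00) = 21.00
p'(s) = -2*s - 3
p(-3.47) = -2.63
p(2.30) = -13.19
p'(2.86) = -8.72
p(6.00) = -55.00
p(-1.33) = 1.22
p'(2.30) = -7.60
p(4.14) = -30.56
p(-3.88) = -4.41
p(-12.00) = -109.00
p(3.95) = -28.45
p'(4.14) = -11.28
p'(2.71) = -8.42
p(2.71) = -16.47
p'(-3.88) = 4.76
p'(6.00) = -15.00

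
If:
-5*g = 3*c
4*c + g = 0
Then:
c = 0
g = 0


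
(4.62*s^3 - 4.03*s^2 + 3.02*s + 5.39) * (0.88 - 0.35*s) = -1.617*s^4 + 5.4761*s^3 - 4.6034*s^2 + 0.7711*s + 4.7432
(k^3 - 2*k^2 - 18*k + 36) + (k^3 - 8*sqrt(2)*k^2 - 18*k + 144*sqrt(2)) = 2*k^3 - 8*sqrt(2)*k^2 - 2*k^2 - 36*k + 36 + 144*sqrt(2)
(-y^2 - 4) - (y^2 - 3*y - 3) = -2*y^2 + 3*y - 1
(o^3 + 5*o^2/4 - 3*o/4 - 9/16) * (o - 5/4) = o^4 - 37*o^2/16 + 3*o/8 + 45/64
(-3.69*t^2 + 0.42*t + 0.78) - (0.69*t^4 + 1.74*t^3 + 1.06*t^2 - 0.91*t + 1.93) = -0.69*t^4 - 1.74*t^3 - 4.75*t^2 + 1.33*t - 1.15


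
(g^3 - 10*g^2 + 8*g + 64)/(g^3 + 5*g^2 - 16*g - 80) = (g^2 - 6*g - 16)/(g^2 + 9*g + 20)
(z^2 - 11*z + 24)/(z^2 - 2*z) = (z^2 - 11*z + 24)/(z*(z - 2))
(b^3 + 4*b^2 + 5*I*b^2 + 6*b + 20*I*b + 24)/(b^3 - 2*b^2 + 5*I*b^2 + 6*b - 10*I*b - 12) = (b + 4)/(b - 2)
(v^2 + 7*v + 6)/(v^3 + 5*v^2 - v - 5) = (v + 6)/(v^2 + 4*v - 5)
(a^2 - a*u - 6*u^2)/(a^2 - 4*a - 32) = (-a^2 + a*u + 6*u^2)/(-a^2 + 4*a + 32)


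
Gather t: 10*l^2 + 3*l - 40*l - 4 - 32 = 10*l^2 - 37*l - 36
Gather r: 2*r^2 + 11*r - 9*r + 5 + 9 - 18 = 2*r^2 + 2*r - 4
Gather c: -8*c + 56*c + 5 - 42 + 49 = 48*c + 12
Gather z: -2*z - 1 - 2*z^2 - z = -2*z^2 - 3*z - 1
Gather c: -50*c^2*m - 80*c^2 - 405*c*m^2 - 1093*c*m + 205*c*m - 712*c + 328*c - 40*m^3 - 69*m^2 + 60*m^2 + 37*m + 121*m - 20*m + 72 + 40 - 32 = c^2*(-50*m - 80) + c*(-405*m^2 - 888*m - 384) - 40*m^3 - 9*m^2 + 138*m + 80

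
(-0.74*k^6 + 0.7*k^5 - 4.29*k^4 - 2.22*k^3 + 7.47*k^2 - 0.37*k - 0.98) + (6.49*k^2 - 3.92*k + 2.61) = -0.74*k^6 + 0.7*k^5 - 4.29*k^4 - 2.22*k^3 + 13.96*k^2 - 4.29*k + 1.63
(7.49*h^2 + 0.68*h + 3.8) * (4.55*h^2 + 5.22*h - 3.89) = 34.0795*h^4 + 42.1918*h^3 - 8.2965*h^2 + 17.1908*h - 14.782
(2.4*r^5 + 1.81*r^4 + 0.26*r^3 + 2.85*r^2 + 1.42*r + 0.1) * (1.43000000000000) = 3.432*r^5 + 2.5883*r^4 + 0.3718*r^3 + 4.0755*r^2 + 2.0306*r + 0.143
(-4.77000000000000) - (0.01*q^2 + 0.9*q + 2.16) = -0.01*q^2 - 0.9*q - 6.93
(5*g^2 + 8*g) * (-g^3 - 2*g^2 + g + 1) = -5*g^5 - 18*g^4 - 11*g^3 + 13*g^2 + 8*g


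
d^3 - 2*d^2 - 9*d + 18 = (d - 3)*(d - 2)*(d + 3)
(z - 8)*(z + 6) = z^2 - 2*z - 48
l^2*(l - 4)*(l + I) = l^4 - 4*l^3 + I*l^3 - 4*I*l^2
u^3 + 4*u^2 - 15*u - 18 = (u - 3)*(u + 1)*(u + 6)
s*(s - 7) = s^2 - 7*s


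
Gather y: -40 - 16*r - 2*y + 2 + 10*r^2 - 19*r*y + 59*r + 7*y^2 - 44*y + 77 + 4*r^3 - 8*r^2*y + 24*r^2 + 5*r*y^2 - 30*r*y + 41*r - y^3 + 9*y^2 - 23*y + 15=4*r^3 + 34*r^2 + 84*r - y^3 + y^2*(5*r + 16) + y*(-8*r^2 - 49*r - 69) + 54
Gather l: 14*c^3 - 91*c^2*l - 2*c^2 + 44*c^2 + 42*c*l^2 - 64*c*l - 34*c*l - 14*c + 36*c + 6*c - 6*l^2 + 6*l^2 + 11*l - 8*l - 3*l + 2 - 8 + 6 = 14*c^3 + 42*c^2 + 42*c*l^2 + 28*c + l*(-91*c^2 - 98*c)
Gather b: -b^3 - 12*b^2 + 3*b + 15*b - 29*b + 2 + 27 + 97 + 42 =-b^3 - 12*b^2 - 11*b + 168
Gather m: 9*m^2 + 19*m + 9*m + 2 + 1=9*m^2 + 28*m + 3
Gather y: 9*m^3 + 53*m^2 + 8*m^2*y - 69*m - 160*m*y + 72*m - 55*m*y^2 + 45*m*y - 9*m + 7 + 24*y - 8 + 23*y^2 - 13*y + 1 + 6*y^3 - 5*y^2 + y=9*m^3 + 53*m^2 - 6*m + 6*y^3 + y^2*(18 - 55*m) + y*(8*m^2 - 115*m + 12)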